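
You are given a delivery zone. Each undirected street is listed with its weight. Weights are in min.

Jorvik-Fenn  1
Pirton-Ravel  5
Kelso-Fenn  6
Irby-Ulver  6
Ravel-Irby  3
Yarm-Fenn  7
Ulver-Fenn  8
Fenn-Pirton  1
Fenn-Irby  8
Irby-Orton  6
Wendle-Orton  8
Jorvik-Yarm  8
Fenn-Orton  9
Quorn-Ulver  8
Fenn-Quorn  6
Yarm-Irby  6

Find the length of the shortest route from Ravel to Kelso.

Running Dijkstra from Ravel:
Ravel: 0
Irby: 3  (via Ravel)
Pirton: 5  (via Ravel)
Fenn: 6  (via Pirton)
Jorvik: 7  (via Fenn)
Orton: 9  (via Irby)
Yarm: 9  (via Irby)
Ulver: 9  (via Irby)
Quorn: 12  (via Fenn)
Kelso: 12  (via Fenn)
Shortest route: Ravel–Pirton–Fenn–Kelso = 12 min.

12 min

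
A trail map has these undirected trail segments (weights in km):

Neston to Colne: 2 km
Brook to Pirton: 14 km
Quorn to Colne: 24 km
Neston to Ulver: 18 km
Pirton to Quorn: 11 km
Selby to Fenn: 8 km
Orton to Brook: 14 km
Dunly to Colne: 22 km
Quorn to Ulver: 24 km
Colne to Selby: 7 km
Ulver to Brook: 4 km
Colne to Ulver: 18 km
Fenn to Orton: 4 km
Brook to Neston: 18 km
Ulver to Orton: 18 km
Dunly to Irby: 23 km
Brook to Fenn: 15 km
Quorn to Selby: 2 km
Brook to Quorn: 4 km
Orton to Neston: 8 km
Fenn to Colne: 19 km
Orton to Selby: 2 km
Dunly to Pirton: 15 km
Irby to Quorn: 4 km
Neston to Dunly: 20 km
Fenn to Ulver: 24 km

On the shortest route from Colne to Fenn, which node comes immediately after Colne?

Enumerating some paths:
Colne–Neston–Orton–Fenn: 2+8+4 = 14
Colne–Selby–Orton–Fenn: 7+2+4 = 13
Colne–Selby–Fenn: 7+8 = 15
Colne–Fenn: 19 = 19
Cheapest is Colne–Selby–Orton–Fenn at 13 km.
So from Colne the first move is to Selby.

Selby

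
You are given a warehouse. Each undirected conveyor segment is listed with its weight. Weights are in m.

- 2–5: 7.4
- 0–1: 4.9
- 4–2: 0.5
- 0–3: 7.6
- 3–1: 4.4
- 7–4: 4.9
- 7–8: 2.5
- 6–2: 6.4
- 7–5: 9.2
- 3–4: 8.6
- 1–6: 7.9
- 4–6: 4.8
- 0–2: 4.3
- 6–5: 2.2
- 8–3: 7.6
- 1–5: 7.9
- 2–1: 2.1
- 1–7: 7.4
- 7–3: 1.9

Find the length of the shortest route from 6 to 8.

Settle nodes by increasing distance from 6:
6: 0
5: 2.2  (via 6)
4: 4.8  (via 6)
2: 5.3  (via 4)
1: 7.4  (via 2)
0: 9.6  (via 2)
7: 9.7  (via 4)
3: 11.6  (via 7)
8: 12.2  (via 7)
Shortest route: 6–4–7–8 = 12.2 m.

12.2 m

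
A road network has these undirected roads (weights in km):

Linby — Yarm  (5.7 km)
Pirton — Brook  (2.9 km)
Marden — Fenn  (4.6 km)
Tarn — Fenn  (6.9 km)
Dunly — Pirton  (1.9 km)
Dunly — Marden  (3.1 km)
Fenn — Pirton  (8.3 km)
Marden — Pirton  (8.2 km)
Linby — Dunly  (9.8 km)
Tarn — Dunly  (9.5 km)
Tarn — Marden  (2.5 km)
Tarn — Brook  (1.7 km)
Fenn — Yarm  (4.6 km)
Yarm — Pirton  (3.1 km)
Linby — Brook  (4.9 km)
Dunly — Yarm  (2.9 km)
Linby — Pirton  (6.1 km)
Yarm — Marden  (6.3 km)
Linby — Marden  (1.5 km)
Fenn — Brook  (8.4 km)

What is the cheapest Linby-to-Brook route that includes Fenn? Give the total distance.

Shortest Linby→Fenn: Linby–Marden–Fenn = 6.1
Shortest Fenn→Brook: Fenn–Brook = 8.4
Total via Fenn: 6.1 + 8.4 = 14.5 km.

14.5 km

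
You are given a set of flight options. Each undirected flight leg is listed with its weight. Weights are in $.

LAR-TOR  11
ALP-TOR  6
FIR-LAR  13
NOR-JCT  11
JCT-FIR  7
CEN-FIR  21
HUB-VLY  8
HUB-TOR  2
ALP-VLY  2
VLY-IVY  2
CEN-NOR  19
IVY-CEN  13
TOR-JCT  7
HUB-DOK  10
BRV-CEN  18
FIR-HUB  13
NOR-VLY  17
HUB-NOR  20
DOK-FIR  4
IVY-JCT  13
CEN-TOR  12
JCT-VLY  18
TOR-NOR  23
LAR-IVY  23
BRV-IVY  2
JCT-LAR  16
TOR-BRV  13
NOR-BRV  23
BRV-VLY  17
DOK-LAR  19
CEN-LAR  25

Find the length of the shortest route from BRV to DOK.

Running Dijkstra from BRV:
BRV: 0
IVY: 2  (via BRV)
VLY: 4  (via IVY)
ALP: 6  (via VLY)
TOR: 12  (via ALP)
HUB: 12  (via VLY)
CEN: 15  (via IVY)
JCT: 15  (via IVY)
NOR: 21  (via VLY)
DOK: 22  (via HUB)
Shortest route: BRV → IVY → VLY → HUB → DOK = $22.

$22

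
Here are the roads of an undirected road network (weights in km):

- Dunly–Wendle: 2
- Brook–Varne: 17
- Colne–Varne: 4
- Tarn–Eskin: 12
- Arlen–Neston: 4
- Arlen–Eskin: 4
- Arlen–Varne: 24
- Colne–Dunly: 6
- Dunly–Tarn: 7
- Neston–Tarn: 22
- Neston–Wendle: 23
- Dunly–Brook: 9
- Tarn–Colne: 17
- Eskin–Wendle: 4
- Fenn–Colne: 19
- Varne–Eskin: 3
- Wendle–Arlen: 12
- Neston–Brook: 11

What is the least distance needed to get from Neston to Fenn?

Shortest distances from Neston:
Neston: 0
Arlen: 4  (via Neston)
Eskin: 8  (via Arlen)
Brook: 11  (via Neston)
Varne: 11  (via Eskin)
Wendle: 12  (via Eskin)
Dunly: 14  (via Wendle)
Colne: 15  (via Varne)
Tarn: 20  (via Eskin)
Fenn: 34  (via Colne)
Shortest route: Neston → Arlen → Eskin → Varne → Colne → Fenn = 34 km.

34 km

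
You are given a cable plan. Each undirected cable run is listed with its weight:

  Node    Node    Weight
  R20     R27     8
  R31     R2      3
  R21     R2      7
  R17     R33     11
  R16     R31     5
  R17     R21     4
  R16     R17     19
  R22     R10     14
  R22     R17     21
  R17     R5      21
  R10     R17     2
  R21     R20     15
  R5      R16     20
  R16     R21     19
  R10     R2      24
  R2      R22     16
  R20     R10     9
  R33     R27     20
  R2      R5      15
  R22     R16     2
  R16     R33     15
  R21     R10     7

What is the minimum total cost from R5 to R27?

Running Dijkstra from R5:
R5: 0
R2: 15  (via R5)
R31: 18  (via R2)
R16: 20  (via R5)
R17: 21  (via R5)
R22: 22  (via R16)
R21: 22  (via R2)
R10: 23  (via R17)
R20: 32  (via R10)
R33: 32  (via R17)
R27: 40  (via R20)
Shortest route: R5–R17–R10–R20–R27 = 40.

40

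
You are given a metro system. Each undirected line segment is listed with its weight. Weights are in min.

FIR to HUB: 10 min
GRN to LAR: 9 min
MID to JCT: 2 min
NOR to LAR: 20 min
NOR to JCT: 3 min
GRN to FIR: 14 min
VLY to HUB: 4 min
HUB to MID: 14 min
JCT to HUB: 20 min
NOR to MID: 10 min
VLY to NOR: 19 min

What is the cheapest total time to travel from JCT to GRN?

32 min

Running Dijkstra from JCT:
JCT: 0
MID: 2  (via JCT)
NOR: 3  (via JCT)
HUB: 16  (via MID)
VLY: 20  (via HUB)
LAR: 23  (via NOR)
FIR: 26  (via HUB)
GRN: 32  (via LAR)
Shortest route: JCT–NOR–LAR–GRN = 32 min.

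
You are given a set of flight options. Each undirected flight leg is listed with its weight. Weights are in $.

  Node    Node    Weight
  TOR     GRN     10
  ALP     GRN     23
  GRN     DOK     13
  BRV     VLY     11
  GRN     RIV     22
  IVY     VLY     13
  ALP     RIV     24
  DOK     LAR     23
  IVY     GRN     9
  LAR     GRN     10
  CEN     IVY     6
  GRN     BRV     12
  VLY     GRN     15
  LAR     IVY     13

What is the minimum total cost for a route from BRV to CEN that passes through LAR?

$41

Best BRV to LAR: BRV → GRN → LAR costing 22
Best LAR to CEN: LAR → IVY → CEN costing 19
Total via LAR: 22 + 19 = $41.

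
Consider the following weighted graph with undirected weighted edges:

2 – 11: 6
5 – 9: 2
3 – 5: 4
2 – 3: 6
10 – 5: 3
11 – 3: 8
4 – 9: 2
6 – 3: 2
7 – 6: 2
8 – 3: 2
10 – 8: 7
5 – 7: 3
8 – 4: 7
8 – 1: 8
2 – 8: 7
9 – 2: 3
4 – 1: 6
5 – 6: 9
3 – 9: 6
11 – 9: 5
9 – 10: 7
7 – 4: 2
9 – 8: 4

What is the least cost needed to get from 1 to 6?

10

Running Dijkstra from 1:
1: 0
4: 6  (via 1)
7: 8  (via 4)
8: 8  (via 1)
9: 8  (via 4)
3: 10  (via 8)
5: 10  (via 9)
6: 10  (via 7)
Shortest route: 1–4–7–6 = 10.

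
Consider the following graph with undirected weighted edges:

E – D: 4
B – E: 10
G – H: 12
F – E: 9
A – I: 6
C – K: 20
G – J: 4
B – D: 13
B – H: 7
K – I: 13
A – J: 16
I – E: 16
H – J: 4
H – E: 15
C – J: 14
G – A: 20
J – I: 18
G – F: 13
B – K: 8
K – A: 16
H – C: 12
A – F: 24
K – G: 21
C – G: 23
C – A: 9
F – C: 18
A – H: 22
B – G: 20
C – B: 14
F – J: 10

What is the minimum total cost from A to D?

26

Running Dijkstra from A:
A: 0
I: 6  (via A)
C: 9  (via A)
J: 16  (via A)
K: 16  (via A)
G: 20  (via A)
H: 20  (via J)
E: 22  (via I)
B: 23  (via C)
F: 24  (via A)
D: 26  (via E)
Shortest route: A → I → E → D = 26.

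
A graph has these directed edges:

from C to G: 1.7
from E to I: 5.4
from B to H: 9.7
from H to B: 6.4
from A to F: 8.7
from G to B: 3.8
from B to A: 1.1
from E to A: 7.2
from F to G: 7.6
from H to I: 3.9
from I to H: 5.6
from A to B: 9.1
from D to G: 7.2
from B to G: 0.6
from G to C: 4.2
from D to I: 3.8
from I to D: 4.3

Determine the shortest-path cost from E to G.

16.9

Shortest distances from E:
E: 0
I: 5.4  (via E)
A: 7.2  (via E)
D: 9.7  (via I)
H: 11  (via I)
F: 15.9  (via A)
B: 16.3  (via A)
G: 16.9  (via D)
Shortest route: E → I → D → G = 16.9.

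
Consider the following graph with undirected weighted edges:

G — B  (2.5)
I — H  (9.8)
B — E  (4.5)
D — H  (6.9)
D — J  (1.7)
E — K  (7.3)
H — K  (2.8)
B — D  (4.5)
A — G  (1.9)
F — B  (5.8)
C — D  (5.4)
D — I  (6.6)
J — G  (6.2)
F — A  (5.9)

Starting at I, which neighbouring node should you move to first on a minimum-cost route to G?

Enumerating some paths:
I - D - J - G: 6.6+1.7+6.2 = 14.5
I - H - D - J - G: 9.8+6.9+1.7+6.2 = 24.6
I - D - B - G: 6.6+4.5+2.5 = 13.6
I - H - D - B - G: 9.8+6.9+4.5+2.5 = 23.7
The minimum is 13.6 via I - D - B - G.
So from I the first move is to D.

D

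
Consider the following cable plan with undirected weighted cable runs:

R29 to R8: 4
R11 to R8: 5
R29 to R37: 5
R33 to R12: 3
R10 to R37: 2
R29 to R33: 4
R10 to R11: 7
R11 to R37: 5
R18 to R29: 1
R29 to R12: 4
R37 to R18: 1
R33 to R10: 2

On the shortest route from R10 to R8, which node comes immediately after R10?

Candidate routes:
R10 → R37 → R18 → R29 → R8: 2+1+1+4 = 8
R10 → R33 → R29 → R8: 2+4+4 = 10
Cheapest is R10 → R37 → R18 → R29 → R8 at 8.
So from R10 the first move is to R37.

R37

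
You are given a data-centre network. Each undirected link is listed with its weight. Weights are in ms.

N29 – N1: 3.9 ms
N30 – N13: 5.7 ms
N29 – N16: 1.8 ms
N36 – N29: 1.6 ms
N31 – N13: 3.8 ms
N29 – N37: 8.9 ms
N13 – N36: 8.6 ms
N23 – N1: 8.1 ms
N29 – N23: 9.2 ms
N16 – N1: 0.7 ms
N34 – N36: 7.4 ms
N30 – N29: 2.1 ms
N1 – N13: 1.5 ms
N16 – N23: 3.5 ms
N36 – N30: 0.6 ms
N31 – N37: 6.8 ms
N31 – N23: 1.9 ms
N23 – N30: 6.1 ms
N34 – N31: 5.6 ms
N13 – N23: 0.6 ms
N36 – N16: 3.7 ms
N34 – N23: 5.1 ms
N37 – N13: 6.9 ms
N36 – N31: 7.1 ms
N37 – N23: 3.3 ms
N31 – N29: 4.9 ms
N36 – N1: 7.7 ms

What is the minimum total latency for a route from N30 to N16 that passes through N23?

Shortest N30→N23: N30 → N23 = 6.1
Shortest N23→N16: N23 → N13 → N1 → N16 = 2.8
Total via N23: 6.1 + 2.8 = 8.9 ms.

8.9 ms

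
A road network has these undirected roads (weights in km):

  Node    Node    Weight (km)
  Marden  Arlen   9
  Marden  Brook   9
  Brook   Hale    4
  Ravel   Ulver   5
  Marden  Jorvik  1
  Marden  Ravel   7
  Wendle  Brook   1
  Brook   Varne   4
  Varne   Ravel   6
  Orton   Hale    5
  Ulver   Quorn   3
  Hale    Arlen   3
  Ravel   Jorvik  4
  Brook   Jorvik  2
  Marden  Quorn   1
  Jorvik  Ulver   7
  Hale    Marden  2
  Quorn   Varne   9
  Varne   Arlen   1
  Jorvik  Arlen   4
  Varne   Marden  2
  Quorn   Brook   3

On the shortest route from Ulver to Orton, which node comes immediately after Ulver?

Quorn

Enumerating some paths:
Ulver–Quorn–Marden–Varne–Arlen–Hale–Orton: 3+1+2+1+3+5 = 15
Ulver–Quorn–Brook–Hale–Orton: 3+3+4+5 = 15
Ulver–Quorn–Marden–Hale–Orton: 3+1+2+5 = 11
Cheapest is Ulver–Quorn–Marden–Hale–Orton at 11 km.
So from Ulver the first move is to Quorn.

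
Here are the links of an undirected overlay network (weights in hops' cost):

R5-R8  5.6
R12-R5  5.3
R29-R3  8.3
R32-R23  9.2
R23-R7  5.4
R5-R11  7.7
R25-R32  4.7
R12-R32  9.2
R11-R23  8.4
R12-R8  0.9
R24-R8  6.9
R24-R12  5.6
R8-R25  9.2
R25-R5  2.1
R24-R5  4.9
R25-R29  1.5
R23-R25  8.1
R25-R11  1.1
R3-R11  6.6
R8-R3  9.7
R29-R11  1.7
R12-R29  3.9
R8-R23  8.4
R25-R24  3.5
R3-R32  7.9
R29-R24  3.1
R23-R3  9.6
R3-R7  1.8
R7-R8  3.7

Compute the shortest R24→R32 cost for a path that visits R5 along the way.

11.7 hops' cost

Best R24 to R5: R24–R5 costing 4.9
Shortest R5→R32: R5–R25–R32 = 6.8
Total via R5: 4.9 + 6.8 = 11.7 hops' cost.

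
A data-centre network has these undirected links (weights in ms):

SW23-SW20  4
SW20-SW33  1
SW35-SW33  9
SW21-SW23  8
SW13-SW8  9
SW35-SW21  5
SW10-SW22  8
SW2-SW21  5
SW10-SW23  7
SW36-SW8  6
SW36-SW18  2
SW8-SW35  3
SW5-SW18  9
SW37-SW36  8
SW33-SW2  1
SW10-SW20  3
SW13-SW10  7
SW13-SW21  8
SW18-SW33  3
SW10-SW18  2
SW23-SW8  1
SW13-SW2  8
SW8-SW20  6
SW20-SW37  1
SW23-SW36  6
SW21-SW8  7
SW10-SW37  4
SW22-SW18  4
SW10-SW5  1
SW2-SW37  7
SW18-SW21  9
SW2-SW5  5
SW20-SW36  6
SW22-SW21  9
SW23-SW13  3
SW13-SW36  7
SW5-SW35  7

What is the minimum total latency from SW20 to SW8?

Enumerating some paths:
SW20 → SW23 → SW8: 4+1 = 5
SW20 → SW8: 6 = 6
The minimum is 5 ms via SW20 → SW23 → SW8.

5 ms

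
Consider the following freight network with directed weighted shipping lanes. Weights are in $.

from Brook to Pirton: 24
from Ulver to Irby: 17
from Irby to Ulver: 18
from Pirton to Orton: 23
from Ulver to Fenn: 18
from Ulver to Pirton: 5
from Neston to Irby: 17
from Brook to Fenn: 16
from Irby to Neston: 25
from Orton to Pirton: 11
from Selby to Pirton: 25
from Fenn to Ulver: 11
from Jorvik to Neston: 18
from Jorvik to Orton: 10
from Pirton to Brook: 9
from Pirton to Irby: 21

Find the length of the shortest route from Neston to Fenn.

$53

Running Dijkstra from Neston:
Neston: 0
Irby: 17  (via Neston)
Ulver: 35  (via Irby)
Pirton: 40  (via Ulver)
Brook: 49  (via Pirton)
Fenn: 53  (via Ulver)
Shortest route: Neston–Irby–Ulver–Fenn = $53.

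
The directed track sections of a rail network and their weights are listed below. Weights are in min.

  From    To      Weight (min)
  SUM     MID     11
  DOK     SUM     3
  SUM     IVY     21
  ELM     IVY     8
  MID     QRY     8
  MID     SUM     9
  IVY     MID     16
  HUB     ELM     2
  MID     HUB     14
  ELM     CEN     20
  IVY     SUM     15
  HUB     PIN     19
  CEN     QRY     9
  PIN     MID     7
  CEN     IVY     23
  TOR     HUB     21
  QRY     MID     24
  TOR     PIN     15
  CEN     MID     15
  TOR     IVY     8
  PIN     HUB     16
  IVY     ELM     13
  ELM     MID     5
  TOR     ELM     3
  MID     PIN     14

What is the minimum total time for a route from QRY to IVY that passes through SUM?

54 min

Best QRY to SUM: QRY–MID–SUM costing 33
Best SUM to IVY: SUM–IVY costing 21
Total via SUM: 33 + 21 = 54 min.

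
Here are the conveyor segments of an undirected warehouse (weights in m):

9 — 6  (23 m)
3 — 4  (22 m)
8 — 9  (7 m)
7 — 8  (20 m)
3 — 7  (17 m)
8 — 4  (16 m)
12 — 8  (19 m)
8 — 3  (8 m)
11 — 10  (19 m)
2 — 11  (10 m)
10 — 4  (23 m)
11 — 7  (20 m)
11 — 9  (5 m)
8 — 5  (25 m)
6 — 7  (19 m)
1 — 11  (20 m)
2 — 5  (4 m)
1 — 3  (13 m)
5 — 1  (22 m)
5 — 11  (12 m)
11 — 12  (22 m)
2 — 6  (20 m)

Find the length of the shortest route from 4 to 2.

38 m

Candidate routes:
4 → 8 → 9 → 11 → 2: 16+7+5+10 = 38
4 → 8 → 9 → 11 → 5 → 2: 16+7+5+12+4 = 44
4 → 8 → 5 → 2: 16+25+4 = 45
Cheapest is 4 → 8 → 9 → 11 → 2 at 38 m.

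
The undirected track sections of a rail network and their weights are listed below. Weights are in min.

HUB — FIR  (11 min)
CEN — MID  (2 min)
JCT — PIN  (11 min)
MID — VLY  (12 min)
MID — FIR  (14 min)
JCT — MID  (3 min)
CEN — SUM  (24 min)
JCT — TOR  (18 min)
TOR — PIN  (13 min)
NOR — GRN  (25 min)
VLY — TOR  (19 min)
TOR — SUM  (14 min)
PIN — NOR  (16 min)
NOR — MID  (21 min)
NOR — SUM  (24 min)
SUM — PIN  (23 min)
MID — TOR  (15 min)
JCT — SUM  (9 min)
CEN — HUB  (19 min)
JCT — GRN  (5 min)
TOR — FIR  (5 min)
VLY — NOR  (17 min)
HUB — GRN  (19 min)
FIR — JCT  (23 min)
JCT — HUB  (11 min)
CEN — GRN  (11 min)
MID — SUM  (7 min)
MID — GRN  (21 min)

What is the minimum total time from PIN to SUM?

20 min

Enumerating some paths:
PIN - JCT - SUM: 11+9 = 20
PIN - SUM: 23 = 23
PIN - JCT - MID - SUM: 11+3+7 = 21
Cheapest is PIN - JCT - SUM at 20 min.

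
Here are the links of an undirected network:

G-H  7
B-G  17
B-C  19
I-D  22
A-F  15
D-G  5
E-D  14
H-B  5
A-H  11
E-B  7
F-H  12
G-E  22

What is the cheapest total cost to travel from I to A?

45

Settle nodes by increasing distance from I:
I: 0
D: 22  (via I)
G: 27  (via D)
H: 34  (via G)
E: 36  (via D)
B: 39  (via H)
A: 45  (via H)
Shortest route: I → D → G → H → A = 45.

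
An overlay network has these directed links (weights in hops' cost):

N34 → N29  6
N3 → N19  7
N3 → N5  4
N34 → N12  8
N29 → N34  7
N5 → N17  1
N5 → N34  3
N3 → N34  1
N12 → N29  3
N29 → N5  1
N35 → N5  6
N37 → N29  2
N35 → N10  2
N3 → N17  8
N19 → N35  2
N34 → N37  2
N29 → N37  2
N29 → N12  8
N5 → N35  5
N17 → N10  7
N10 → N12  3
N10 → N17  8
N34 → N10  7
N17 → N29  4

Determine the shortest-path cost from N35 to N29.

Compare a few routes:
N35–N5–N17–N29: 6+1+4 = 11
N35–N10–N12–N29: 2+3+3 = 8
Cheapest is N35–N10–N12–N29 at 8 hops' cost.

8 hops' cost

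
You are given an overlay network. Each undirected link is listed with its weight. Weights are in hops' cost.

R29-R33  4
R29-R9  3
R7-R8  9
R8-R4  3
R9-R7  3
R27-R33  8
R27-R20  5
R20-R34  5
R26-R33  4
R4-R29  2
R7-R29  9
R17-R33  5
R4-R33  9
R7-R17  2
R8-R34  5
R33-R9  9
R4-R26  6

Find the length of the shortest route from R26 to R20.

17 hops' cost

Settle nodes by increasing distance from R26:
R26: 0
R33: 4  (via R26)
R4: 6  (via R26)
R29: 8  (via R33)
R8: 9  (via R4)
R17: 9  (via R33)
R9: 11  (via R29)
R7: 11  (via R17)
R27: 12  (via R33)
R34: 14  (via R8)
R20: 17  (via R27)
Shortest route: R26–R33–R27–R20 = 17 hops' cost.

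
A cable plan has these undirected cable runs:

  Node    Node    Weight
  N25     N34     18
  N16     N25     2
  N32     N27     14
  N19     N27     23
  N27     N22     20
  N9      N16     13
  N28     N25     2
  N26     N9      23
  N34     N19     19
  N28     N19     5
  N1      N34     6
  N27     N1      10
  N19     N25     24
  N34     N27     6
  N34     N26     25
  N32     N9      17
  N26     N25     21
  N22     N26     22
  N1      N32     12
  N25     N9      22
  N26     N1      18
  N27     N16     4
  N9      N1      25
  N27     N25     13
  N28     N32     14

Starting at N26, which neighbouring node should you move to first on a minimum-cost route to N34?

N1

Compare a few routes:
N26 → N34: 25 = 25
N26 → N1 → N34: 18+6 = 24
N26 → N25 → N16 → N27 → N34: 21+2+4+6 = 33
Cheapest is N26 → N1 → N34 at 24.
So from N26 the first move is to N1.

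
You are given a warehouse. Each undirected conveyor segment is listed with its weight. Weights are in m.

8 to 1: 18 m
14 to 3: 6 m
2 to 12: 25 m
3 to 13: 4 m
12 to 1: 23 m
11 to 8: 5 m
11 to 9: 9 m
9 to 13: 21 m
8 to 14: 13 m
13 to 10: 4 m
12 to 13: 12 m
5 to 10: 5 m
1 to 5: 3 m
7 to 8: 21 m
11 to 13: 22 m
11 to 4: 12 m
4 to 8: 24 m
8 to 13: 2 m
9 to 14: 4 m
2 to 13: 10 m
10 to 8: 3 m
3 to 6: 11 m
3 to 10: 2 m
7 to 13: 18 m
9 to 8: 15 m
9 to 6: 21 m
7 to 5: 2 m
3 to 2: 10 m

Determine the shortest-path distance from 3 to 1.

Shortest distances from 3:
3: 0
10: 2  (via 3)
13: 4  (via 3)
8: 5  (via 10)
14: 6  (via 3)
5: 7  (via 10)
7: 9  (via 5)
1: 10  (via 5)
Shortest route: 3 → 10 → 5 → 1 = 10 m.

10 m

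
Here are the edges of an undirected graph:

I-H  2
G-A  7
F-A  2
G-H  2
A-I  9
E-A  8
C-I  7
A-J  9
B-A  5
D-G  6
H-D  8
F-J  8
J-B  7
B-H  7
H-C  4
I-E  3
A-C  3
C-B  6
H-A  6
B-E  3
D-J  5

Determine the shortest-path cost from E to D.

Running Dijkstra from E:
E: 0
B: 3  (via E)
I: 3  (via E)
H: 5  (via I)
G: 7  (via H)
A: 8  (via E)
C: 9  (via B)
F: 10  (via A)
J: 10  (via B)
D: 13  (via H)
Shortest route: E–I–H–D = 13.

13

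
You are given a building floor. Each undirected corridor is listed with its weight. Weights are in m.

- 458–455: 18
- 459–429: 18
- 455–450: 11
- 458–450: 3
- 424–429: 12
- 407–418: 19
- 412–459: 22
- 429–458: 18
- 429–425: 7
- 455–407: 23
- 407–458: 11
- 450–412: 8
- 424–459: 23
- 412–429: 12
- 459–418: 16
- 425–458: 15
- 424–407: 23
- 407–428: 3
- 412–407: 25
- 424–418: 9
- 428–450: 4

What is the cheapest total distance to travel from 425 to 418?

28 m

Settle nodes by increasing distance from 425:
425: 0
429: 7  (via 425)
458: 15  (via 425)
450: 18  (via 458)
412: 19  (via 429)
424: 19  (via 429)
428: 22  (via 450)
407: 25  (via 428)
459: 25  (via 429)
418: 28  (via 424)
Shortest route: 425 → 429 → 424 → 418 = 28 m.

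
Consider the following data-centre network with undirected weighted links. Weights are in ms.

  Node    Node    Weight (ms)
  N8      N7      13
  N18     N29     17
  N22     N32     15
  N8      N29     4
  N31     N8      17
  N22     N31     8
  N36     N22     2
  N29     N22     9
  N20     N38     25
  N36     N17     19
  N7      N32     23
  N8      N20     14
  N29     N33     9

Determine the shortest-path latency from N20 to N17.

48 ms

Running Dijkstra from N20:
N20: 0
N8: 14  (via N20)
N29: 18  (via N8)
N38: 25  (via N20)
N33: 27  (via N29)
N7: 27  (via N8)
N22: 27  (via N29)
N36: 29  (via N22)
N31: 31  (via N8)
N18: 35  (via N29)
N32: 42  (via N22)
N17: 48  (via N36)
Shortest route: N20–N8–N29–N22–N36–N17 = 48 ms.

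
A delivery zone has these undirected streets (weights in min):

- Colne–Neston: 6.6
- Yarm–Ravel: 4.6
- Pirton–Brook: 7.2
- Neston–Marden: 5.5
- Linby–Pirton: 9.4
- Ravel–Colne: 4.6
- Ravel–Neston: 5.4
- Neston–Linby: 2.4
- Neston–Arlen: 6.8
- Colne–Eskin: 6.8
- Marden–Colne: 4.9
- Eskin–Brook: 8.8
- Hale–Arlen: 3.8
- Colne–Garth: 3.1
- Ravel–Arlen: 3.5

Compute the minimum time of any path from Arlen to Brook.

Compare a few routes:
Arlen → Neston → Linby → Pirton → Brook: 6.8+2.4+9.4+7.2 = 25.8
Arlen → Ravel → Colne → Eskin → Brook: 3.5+4.6+6.8+8.8 = 23.7
The minimum is 23.7 min via Arlen → Ravel → Colne → Eskin → Brook.

23.7 min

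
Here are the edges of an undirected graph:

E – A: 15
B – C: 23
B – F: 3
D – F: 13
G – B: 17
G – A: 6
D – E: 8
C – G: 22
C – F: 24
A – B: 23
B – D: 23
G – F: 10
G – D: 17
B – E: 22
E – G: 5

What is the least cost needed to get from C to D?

Settle nodes by increasing distance from C:
C: 0
G: 22  (via C)
B: 23  (via C)
F: 24  (via C)
E: 27  (via G)
A: 28  (via G)
D: 35  (via E)
Shortest route: C–G–E–D = 35.

35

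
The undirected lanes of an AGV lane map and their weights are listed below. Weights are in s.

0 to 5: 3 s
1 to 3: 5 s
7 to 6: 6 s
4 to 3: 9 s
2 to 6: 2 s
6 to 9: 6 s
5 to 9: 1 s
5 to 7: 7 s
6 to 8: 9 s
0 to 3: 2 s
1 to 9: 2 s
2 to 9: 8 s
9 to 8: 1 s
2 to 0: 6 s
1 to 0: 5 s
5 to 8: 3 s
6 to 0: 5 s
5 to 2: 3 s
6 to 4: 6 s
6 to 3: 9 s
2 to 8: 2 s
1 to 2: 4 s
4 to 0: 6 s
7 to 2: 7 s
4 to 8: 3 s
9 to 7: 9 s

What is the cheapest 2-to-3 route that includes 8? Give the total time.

Shortest 2→8: 2 → 8 = 2
Shortest 8→3: 8 → 9 → 5 → 0 → 3 = 7
Total via 8: 2 + 7 = 9 s.

9 s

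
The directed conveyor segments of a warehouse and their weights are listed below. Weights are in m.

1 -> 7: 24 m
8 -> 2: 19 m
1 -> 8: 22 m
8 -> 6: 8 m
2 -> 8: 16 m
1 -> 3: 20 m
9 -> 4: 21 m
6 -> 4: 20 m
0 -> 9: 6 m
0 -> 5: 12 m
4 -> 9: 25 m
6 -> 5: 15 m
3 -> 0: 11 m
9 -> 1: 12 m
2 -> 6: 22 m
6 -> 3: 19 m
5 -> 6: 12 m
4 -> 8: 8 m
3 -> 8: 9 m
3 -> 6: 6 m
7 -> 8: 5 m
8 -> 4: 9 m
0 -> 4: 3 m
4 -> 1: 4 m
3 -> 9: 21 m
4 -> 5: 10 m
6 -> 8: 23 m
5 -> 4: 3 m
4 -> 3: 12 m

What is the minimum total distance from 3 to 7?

42 m

Enumerating some paths:
3 - 8 - 4 - 1 - 7: 9+9+4+24 = 46
3 - 6 - 5 - 4 - 1 - 7: 6+15+3+4+24 = 52
3 - 0 - 4 - 1 - 7: 11+3+4+24 = 42
3 - 0 - 9 - 1 - 7: 11+6+12+24 = 53
Cheapest is 3 - 0 - 4 - 1 - 7 at 42 m.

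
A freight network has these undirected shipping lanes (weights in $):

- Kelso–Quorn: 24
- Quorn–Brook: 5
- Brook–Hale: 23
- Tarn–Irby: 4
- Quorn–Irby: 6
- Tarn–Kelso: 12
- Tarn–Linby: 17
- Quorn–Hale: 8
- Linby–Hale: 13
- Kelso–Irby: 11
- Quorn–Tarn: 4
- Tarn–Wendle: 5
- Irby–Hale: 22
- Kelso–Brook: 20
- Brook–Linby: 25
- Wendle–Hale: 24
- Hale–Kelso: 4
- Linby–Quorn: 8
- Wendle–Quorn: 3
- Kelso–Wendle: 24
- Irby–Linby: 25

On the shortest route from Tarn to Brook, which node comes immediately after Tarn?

Compare a few routes:
Tarn → Wendle → Quorn → Brook: 5+3+5 = 13
Tarn → Quorn → Brook: 4+5 = 9
Cheapest is Tarn → Quorn → Brook at $9.
So from Tarn the first move is to Quorn.

Quorn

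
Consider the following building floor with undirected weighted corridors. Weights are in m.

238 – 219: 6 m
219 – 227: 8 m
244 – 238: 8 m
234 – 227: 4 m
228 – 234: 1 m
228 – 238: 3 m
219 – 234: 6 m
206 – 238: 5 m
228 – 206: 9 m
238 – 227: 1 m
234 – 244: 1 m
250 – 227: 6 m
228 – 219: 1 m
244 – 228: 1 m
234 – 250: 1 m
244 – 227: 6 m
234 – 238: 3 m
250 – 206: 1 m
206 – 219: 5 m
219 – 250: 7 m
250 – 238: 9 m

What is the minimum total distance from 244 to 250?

Settle nodes by increasing distance from 244:
244: 0
234: 1  (via 244)
228: 1  (via 244)
219: 2  (via 228)
250: 2  (via 234)
Shortest route: 244 → 234 → 250 = 2 m.

2 m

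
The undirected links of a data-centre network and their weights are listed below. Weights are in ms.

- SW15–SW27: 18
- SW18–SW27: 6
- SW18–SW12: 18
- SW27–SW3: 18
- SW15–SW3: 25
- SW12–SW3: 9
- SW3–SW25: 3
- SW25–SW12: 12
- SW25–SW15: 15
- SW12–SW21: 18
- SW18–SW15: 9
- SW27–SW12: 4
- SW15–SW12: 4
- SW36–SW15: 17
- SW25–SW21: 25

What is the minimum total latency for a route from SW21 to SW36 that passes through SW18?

54 ms

Best SW21 to SW18: SW21–SW12–SW27–SW18 costing 28
Best SW18 to SW36: SW18–SW15–SW36 costing 26
Total via SW18: 28 + 26 = 54 ms.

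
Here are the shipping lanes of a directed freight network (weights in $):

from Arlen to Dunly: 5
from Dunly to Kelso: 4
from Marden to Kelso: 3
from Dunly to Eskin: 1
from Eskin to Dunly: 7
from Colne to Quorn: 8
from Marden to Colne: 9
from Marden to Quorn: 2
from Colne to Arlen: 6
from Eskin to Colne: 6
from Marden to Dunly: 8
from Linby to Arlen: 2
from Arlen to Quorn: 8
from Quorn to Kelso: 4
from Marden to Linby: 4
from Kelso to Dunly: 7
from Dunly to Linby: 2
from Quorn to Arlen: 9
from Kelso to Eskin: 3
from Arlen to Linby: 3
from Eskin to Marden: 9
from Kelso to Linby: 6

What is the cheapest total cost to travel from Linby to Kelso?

Shortest distances from Linby:
Linby: 0
Arlen: 2  (via Linby)
Dunly: 7  (via Arlen)
Eskin: 8  (via Dunly)
Quorn: 10  (via Arlen)
Kelso: 11  (via Dunly)
Shortest route: Linby → Arlen → Dunly → Kelso = $11.

$11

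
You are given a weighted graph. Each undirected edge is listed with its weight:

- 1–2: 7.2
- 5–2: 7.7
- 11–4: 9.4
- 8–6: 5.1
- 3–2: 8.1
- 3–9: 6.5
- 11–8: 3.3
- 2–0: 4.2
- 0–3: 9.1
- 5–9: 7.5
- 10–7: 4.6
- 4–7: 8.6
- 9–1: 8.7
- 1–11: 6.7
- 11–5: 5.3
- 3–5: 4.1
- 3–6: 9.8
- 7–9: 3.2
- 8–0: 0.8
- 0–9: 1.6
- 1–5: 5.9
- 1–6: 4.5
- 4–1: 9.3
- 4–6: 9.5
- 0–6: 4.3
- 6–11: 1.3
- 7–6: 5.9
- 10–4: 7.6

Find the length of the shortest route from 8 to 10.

10.2

Settle nodes by increasing distance from 8:
8: 0
0: 0.8  (via 8)
9: 2.4  (via 0)
11: 3.3  (via 8)
6: 4.6  (via 11)
2: 5  (via 0)
7: 5.6  (via 9)
5: 8.6  (via 11)
3: 8.9  (via 9)
1: 9.1  (via 6)
10: 10.2  (via 7)
Shortest route: 8–0–9–7–10 = 10.2.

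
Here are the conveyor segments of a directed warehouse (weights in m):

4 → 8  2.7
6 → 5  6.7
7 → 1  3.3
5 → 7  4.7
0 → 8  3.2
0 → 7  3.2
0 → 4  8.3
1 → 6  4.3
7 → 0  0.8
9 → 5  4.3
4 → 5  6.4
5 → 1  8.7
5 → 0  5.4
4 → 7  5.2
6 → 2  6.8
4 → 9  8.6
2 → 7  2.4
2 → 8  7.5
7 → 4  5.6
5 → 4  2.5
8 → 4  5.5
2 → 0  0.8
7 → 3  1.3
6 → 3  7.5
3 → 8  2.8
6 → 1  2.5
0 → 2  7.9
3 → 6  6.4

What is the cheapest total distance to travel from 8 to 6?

Enumerating some paths:
8 → 4 → 7 → 1 → 6: 5.5+5.2+3.3+4.3 = 18.3
8 → 4 → 7 → 3 → 6: 5.5+5.2+1.3+6.4 = 18.4
Cheapest is 8 → 4 → 7 → 1 → 6 at 18.3 m.

18.3 m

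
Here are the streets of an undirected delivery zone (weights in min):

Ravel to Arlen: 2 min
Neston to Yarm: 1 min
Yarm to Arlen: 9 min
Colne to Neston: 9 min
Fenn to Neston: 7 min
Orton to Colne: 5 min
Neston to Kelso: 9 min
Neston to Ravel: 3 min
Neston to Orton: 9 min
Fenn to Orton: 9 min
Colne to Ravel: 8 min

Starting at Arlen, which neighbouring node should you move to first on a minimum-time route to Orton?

Candidate routes:
Arlen - Ravel - Neston - Orton: 2+3+9 = 14
Arlen - Ravel - Colne - Orton: 2+8+5 = 15
Arlen - Ravel - Neston - Colne - Orton: 2+3+9+5 = 19
Cheapest is Arlen - Ravel - Neston - Orton at 14 min.
So from Arlen the first move is to Ravel.

Ravel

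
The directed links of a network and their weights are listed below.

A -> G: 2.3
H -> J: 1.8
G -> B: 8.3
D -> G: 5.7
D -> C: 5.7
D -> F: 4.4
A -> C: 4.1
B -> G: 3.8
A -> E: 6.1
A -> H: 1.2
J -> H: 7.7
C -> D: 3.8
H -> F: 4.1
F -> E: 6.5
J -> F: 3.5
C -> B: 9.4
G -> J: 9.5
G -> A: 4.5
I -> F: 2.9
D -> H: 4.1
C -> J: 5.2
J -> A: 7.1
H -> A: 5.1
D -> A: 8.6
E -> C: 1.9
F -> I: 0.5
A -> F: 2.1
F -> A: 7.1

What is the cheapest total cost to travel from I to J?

13

Enumerating some paths:
I–F–A–H–J: 2.9+7.1+1.2+1.8 = 13
I–F–E–C–J: 2.9+6.5+1.9+5.2 = 16.5
Cheapest is I–F–A–H–J at 13.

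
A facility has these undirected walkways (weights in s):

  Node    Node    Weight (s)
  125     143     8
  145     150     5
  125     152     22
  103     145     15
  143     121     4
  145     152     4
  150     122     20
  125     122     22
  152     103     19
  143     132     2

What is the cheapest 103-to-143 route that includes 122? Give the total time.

70 s

Shortest 103→122: 103 → 145 → 150 → 122 = 40
Shortest 122→143: 122 → 125 → 143 = 30
Total via 122: 40 + 30 = 70 s.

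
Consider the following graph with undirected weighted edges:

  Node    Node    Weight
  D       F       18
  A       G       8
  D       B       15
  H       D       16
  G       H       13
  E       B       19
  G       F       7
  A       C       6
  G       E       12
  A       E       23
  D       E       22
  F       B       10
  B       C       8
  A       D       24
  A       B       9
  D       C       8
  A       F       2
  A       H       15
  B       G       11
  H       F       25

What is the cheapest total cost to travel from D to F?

Running Dijkstra from D:
D: 0
C: 8  (via D)
A: 14  (via C)
B: 15  (via D)
F: 16  (via A)
Shortest route: D → C → A → F = 16.

16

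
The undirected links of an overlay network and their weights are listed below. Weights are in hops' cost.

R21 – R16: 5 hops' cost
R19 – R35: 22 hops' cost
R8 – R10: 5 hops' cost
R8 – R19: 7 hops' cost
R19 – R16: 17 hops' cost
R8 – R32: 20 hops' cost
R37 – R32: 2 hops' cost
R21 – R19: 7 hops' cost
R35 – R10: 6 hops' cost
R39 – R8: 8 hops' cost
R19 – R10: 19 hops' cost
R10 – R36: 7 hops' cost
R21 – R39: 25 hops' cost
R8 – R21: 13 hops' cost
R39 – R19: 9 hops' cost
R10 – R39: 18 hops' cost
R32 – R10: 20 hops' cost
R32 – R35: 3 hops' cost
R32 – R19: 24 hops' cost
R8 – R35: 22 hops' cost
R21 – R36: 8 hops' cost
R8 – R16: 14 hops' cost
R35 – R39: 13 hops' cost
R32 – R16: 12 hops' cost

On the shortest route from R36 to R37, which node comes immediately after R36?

Candidate routes:
R36 - R10 - R35 - R32 - R37: 7+6+3+2 = 18
R36 - R21 - R16 - R32 - R37: 8+5+12+2 = 27
Cheapest is R36 - R10 - R35 - R32 - R37 at 18 hops' cost.
So from R36 the first move is to R10.

R10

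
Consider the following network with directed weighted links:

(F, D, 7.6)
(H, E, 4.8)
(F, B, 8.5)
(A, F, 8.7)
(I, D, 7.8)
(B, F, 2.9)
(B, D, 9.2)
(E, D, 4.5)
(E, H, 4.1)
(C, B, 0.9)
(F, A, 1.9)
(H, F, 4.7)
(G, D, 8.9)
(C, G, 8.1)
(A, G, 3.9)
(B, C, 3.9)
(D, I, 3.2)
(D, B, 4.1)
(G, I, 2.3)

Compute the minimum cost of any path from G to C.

16.9

Settle nodes by increasing distance from G:
G: 0
I: 2.3  (via G)
D: 8.9  (via G)
B: 13  (via D)
F: 15.9  (via B)
C: 16.9  (via B)
Shortest route: G–D–B–C = 16.9.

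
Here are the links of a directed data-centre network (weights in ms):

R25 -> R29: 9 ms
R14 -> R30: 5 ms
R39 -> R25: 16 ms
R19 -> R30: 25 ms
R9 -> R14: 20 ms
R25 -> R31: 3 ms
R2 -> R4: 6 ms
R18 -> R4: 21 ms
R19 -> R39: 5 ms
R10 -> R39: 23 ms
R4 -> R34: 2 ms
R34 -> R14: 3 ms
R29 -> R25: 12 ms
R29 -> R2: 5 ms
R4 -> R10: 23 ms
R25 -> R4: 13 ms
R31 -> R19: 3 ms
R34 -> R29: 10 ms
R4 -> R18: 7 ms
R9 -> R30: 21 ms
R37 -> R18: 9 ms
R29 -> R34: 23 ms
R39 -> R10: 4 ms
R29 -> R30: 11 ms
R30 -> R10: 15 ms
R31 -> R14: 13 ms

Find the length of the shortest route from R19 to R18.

Enumerating some paths:
R19 → R39 → R25 → R29 → R2 → R4 → R18: 5+16+9+5+6+7 = 48
R19 → R30 → R10 → R39 → R25 → R4 → R18: 25+15+23+16+13+7 = 99
R19 → R39 → R25 → R4 → R18: 5+16+13+7 = 41
The minimum is 41 ms via R19 → R39 → R25 → R4 → R18.

41 ms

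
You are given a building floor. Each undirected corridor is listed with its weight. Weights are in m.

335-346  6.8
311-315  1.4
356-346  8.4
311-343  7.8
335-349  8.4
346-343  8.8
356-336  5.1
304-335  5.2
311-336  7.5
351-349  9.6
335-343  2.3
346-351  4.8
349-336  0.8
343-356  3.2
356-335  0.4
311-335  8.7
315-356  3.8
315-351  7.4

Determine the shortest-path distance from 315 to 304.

9.4 m

Running Dijkstra from 315:
315: 0
311: 1.4  (via 315)
356: 3.8  (via 315)
335: 4.2  (via 356)
343: 6.5  (via 335)
351: 7.4  (via 315)
336: 8.9  (via 311)
304: 9.4  (via 335)
Shortest route: 315–356–335–304 = 9.4 m.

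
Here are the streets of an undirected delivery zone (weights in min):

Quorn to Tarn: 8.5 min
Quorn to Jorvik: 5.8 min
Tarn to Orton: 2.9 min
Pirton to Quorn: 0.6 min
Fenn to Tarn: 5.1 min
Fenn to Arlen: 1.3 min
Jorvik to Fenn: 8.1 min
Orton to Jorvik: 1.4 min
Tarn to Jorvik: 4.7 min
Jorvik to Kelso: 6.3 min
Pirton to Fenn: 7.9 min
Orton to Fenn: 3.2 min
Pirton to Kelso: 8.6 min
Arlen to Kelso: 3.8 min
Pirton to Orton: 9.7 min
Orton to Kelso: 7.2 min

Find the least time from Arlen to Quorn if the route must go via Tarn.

14.9 min

Shortest Arlen→Tarn: Arlen → Fenn → Tarn = 6.4
Shortest Tarn→Quorn: Tarn → Quorn = 8.5
Total via Tarn: 6.4 + 8.5 = 14.9 min.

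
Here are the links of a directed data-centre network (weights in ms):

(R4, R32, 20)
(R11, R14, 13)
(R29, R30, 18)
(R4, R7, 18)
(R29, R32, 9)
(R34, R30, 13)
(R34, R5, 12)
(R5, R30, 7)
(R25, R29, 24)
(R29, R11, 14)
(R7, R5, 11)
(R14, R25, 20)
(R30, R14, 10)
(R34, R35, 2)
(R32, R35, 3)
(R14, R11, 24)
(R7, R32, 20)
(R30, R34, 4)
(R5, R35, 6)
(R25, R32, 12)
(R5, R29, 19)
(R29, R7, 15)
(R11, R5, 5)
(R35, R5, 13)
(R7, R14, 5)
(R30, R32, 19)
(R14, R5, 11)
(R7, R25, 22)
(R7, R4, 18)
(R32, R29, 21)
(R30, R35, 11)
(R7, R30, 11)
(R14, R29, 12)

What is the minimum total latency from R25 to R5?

Enumerating some paths:
R25–R29–R11–R5: 24+14+5 = 43
R25–R32–R35–R5: 12+3+13 = 28
Cheapest is R25–R32–R35–R5 at 28 ms.

28 ms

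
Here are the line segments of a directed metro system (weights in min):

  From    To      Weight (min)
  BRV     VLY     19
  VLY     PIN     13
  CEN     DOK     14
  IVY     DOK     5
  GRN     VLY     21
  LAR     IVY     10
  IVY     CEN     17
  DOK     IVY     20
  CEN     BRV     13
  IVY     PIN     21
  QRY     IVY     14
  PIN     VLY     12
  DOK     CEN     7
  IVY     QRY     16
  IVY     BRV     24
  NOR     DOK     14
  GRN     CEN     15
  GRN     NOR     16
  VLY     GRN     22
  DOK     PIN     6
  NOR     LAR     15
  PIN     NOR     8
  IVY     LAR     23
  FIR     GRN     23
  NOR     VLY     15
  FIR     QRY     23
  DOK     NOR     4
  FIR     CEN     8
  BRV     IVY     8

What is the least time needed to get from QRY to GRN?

59 min

Enumerating some paths:
QRY → IVY → DOK → PIN → VLY → GRN: 14+5+6+12+22 = 59
QRY → IVY → DOK → NOR → VLY → GRN: 14+5+4+15+22 = 60
The minimum is 59 min via QRY → IVY → DOK → PIN → VLY → GRN.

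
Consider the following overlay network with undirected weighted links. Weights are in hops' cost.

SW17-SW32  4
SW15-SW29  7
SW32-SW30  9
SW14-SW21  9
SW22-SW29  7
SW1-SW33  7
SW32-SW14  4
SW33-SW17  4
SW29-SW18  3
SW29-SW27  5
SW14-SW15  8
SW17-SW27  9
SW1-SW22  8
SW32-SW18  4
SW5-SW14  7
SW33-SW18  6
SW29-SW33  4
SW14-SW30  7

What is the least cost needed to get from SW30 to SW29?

Settle nodes by increasing distance from SW30:
SW30: 0
SW14: 7  (via SW30)
SW32: 9  (via SW30)
SW18: 13  (via SW32)
SW17: 13  (via SW32)
SW5: 14  (via SW14)
SW15: 15  (via SW14)
SW21: 16  (via SW14)
SW29: 16  (via SW18)
Shortest route: SW30 → SW32 → SW18 → SW29 = 16 hops' cost.

16 hops' cost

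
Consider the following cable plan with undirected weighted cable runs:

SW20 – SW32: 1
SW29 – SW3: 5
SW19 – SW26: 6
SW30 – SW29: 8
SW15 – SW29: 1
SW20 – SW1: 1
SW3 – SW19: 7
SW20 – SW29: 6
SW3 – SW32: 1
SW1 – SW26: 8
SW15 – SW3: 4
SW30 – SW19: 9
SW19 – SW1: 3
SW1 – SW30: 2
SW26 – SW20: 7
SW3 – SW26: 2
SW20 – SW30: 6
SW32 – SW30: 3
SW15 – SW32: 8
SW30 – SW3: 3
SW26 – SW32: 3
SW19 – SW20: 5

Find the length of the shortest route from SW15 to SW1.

7

Running Dijkstra from SW15:
SW15: 0
SW29: 1  (via SW15)
SW3: 4  (via SW15)
SW32: 5  (via SW3)
SW26: 6  (via SW3)
SW20: 6  (via SW32)
SW30: 7  (via SW3)
SW1: 7  (via SW20)
Shortest route: SW15–SW3–SW32–SW20–SW1 = 7.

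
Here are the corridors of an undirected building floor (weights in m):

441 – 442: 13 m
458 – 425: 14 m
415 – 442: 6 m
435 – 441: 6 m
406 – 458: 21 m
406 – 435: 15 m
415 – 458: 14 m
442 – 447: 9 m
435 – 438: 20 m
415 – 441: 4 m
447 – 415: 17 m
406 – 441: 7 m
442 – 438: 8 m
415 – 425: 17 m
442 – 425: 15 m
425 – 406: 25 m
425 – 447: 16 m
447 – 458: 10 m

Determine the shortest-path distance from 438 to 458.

Running Dijkstra from 438:
438: 0
442: 8  (via 438)
415: 14  (via 442)
447: 17  (via 442)
441: 18  (via 415)
435: 20  (via 438)
425: 23  (via 442)
406: 25  (via 441)
458: 27  (via 447)
Shortest route: 438–442–447–458 = 27 m.

27 m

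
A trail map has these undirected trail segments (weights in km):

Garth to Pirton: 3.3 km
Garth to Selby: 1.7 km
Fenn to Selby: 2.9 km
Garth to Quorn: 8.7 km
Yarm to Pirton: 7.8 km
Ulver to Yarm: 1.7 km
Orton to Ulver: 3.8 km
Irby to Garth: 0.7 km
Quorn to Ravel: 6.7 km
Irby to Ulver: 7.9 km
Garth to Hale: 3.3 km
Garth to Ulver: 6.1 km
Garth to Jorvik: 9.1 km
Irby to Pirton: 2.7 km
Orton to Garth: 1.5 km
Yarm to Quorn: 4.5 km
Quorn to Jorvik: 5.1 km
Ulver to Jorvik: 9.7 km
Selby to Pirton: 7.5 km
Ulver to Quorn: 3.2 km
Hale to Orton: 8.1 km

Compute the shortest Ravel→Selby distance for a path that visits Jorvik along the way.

22.6 km

Best Ravel to Jorvik: Ravel → Quorn → Jorvik costing 11.8
Best Jorvik to Selby: Jorvik → Garth → Selby costing 10.8
Total via Jorvik: 11.8 + 10.8 = 22.6 km.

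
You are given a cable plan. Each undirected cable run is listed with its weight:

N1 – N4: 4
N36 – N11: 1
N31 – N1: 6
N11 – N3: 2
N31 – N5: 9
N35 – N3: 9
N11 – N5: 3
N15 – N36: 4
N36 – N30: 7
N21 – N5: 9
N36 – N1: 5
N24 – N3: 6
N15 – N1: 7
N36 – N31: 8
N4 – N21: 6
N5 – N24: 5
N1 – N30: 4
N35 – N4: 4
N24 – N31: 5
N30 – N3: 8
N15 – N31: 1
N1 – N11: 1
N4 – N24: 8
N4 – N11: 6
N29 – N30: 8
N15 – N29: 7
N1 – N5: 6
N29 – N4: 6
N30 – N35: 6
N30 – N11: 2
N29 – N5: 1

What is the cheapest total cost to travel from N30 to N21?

13

Running Dijkstra from N30:
N30: 0
N11: 2  (via N30)
N1: 3  (via N11)
N36: 3  (via N11)
N3: 4  (via N11)
N5: 5  (via N11)
N29: 6  (via N5)
N35: 6  (via N30)
N4: 7  (via N1)
N15: 7  (via N36)
N31: 8  (via N15)
N24: 10  (via N3)
N21: 13  (via N4)
Shortest route: N30 → N11 → N1 → N4 → N21 = 13.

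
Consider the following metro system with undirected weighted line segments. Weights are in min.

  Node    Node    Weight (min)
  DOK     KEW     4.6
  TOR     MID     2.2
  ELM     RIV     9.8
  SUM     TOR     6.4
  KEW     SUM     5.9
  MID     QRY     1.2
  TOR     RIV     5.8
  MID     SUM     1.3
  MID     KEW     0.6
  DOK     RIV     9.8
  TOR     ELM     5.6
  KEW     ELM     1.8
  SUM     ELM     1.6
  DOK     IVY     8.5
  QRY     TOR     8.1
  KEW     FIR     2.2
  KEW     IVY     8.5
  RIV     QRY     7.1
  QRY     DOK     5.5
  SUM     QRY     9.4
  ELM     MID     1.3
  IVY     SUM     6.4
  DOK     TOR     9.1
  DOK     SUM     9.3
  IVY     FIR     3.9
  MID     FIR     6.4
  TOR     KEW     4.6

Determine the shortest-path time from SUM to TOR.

Compare a few routes:
SUM - ELM - MID - TOR: 1.6+1.3+2.2 = 5.1
SUM - MID - TOR: 1.3+2.2 = 3.5
Cheapest is SUM - MID - TOR at 3.5 min.

3.5 min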